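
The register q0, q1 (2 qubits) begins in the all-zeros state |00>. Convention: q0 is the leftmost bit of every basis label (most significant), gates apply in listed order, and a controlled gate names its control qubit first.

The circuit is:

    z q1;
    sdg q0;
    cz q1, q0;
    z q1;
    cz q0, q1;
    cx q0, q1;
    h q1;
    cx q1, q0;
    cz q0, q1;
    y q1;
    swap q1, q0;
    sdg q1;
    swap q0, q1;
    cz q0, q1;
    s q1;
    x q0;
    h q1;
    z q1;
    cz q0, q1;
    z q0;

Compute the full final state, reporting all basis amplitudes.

The resulting statevector has amplitude 1/2 on |00>, -1/2 on |01>, 1/2 on |10>, -1/2 on |11>.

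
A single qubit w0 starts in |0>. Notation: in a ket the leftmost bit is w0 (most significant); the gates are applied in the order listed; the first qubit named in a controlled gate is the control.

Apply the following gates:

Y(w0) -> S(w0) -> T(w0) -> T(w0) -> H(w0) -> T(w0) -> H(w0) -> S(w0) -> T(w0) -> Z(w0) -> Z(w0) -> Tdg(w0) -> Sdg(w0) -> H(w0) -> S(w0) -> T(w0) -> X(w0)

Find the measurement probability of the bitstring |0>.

A full measurement returns |0> with probability 1/2. Key observation: the block from step 7 through step 14 cancels to the identity and can be dropped.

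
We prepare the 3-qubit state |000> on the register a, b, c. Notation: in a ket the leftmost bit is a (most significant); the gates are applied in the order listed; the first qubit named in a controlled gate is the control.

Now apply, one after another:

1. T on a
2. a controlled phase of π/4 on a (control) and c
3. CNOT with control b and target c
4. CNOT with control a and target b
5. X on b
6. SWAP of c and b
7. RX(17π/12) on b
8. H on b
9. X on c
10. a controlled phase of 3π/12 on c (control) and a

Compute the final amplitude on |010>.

|010> carries amplitude -sqrt(6*sqrt(2) + 12)/8 + sqrt(4 - 2*sqrt(2))/8 + I*sqrt(12 - 6*sqrt(2))/8 + I*sqrt(2*sqrt(2) + 4)/8 in the final state.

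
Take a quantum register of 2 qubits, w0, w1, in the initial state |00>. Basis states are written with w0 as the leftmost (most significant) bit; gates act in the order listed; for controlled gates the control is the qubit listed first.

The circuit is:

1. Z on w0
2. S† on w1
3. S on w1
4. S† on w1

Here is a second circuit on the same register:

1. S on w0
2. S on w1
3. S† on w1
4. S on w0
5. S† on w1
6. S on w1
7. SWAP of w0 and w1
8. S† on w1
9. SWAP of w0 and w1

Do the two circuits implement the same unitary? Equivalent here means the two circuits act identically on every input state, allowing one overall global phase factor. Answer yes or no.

No — the two circuits implement different unitaries, even allowing a global phase.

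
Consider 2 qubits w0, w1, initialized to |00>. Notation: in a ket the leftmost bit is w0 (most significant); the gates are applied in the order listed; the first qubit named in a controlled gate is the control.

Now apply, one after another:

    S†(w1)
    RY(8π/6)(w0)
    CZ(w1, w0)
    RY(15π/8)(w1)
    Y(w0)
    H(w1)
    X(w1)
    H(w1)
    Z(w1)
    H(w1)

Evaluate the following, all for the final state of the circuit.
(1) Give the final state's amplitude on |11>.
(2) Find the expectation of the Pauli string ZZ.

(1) |11> carries amplitude I*sin(5*pi/16)/2 in the final state.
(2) In the final state, ZZ has expectation -sqrt(2 - sqrt(2))/4.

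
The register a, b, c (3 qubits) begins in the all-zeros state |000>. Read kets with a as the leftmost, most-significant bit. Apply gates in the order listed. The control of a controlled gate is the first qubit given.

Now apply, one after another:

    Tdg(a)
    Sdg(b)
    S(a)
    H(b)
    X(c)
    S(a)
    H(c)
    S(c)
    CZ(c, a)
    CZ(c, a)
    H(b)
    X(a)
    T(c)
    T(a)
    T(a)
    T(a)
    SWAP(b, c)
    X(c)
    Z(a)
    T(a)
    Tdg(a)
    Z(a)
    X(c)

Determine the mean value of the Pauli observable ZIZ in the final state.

The observable ZIZ averages to -1. Key observation: gates 18-23 undo each other exactly, leaving only the rest of the circuit to track.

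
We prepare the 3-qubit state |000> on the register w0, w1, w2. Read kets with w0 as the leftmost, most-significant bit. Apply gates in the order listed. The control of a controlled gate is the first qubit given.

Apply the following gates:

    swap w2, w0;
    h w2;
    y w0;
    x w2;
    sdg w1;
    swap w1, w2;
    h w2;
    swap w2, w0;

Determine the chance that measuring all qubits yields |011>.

Outcome |011> occurs with probability 1/4.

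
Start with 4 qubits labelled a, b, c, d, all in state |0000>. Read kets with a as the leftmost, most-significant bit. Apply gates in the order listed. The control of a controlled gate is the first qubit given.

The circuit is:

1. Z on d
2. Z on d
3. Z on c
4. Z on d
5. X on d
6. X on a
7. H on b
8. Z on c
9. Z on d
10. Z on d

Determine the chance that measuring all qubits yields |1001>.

Outcome |1001> occurs with probability 1/2.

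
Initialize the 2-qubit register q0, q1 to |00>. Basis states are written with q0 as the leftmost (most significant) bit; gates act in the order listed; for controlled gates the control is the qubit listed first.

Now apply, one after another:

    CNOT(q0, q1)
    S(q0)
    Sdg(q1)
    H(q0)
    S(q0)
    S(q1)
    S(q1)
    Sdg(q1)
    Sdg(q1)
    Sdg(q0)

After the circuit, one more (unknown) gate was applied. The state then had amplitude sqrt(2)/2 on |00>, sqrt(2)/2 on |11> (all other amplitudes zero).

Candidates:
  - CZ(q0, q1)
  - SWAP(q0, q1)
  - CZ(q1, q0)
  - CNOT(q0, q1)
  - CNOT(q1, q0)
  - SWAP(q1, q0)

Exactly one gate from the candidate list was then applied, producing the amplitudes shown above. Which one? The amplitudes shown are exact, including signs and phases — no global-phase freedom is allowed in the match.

The applied gate was CNOT(q0, q1). Key observation: gates 5-10 undo each other exactly, leaving only the rest of the circuit to track.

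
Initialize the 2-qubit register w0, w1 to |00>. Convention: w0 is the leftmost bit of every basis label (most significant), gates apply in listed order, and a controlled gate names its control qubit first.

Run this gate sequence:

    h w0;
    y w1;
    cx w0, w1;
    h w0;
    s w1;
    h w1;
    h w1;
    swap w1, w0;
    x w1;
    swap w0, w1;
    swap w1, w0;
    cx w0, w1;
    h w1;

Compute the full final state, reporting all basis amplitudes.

After the circuit, the state carries amplitude 0 on |00>, -sqrt(2)*I/2 on |01>, -sqrt(2)/2 on |10>, 0 on |11>.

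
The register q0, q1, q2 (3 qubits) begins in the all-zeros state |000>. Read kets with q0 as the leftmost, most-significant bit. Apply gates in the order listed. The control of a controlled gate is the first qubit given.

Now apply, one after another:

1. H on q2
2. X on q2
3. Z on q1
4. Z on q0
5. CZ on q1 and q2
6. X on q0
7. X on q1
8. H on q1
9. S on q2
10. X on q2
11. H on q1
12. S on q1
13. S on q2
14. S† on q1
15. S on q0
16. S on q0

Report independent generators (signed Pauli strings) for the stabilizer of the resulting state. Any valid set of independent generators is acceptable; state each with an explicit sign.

The final state is stabilized by the group generated by +IIX, -ZII, -IZI; other independent generating sets are equally valid.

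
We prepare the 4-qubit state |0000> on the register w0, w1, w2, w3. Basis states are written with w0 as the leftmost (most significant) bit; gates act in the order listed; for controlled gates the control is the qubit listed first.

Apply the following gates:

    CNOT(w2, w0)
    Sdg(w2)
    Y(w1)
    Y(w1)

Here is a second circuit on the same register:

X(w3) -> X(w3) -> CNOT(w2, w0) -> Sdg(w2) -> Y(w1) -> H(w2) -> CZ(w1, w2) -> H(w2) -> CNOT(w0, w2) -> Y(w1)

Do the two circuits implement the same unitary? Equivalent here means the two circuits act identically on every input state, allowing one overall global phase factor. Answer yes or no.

No, they are not equivalent — no single phase factor reconciles the two unitaries.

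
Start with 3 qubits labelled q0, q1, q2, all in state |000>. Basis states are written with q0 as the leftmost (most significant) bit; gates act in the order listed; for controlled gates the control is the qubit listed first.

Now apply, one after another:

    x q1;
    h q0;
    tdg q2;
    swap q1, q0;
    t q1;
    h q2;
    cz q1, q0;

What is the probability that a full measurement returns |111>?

Outcome |111> occurs with probability 1/4.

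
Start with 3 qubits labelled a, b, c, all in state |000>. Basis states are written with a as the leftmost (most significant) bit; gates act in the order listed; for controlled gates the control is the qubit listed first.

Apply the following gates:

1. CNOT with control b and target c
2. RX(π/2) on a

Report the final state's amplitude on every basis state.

The final amplitudes are sqrt(2)/2 on |000>, -sqrt(2)*I/2 on |100>, and 0 on every other basis state.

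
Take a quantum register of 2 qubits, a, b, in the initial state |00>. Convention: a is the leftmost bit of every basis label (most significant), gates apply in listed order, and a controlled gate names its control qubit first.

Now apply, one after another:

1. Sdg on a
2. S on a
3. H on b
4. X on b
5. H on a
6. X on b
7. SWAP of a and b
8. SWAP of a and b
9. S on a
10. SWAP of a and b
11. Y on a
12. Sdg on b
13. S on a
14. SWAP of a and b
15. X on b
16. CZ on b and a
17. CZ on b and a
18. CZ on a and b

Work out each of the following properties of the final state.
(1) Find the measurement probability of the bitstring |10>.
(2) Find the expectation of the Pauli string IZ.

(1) The probability of measuring |10> is 1/4.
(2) The observable IZ averages to 0.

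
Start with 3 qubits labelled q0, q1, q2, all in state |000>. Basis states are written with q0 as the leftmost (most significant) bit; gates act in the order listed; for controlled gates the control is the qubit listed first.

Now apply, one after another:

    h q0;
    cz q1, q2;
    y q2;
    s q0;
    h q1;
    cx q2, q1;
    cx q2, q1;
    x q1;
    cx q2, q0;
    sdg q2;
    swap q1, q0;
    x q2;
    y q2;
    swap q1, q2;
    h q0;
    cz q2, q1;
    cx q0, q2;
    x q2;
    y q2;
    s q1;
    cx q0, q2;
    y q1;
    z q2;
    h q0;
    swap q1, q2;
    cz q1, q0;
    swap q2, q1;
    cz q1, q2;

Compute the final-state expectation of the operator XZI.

The observable XZI averages to 0.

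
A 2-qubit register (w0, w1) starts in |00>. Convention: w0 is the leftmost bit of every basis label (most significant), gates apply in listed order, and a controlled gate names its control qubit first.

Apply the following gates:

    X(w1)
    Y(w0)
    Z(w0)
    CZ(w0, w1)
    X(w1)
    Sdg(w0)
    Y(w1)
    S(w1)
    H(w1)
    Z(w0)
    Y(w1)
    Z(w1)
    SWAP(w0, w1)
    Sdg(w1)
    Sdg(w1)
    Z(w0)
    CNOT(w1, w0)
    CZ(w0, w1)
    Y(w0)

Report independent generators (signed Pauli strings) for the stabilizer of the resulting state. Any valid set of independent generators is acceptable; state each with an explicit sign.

The final state is stabilized by the group generated by +XI, -IZ; other independent generating sets are equally valid.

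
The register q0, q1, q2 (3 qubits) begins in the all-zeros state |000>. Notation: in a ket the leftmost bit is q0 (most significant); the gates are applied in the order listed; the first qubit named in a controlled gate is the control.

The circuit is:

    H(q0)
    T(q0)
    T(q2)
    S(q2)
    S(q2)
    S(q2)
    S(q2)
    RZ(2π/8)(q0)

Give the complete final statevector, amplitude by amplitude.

The final amplitudes are -sqrt(2)*exp(7*I*pi/8)/2 on |000>, sqrt(2)*exp(3*I*pi/8)/2 on |100>, and 0 on every other basis state. Key observation: gates 4-7 undo each other exactly, leaving only the rest of the circuit to track.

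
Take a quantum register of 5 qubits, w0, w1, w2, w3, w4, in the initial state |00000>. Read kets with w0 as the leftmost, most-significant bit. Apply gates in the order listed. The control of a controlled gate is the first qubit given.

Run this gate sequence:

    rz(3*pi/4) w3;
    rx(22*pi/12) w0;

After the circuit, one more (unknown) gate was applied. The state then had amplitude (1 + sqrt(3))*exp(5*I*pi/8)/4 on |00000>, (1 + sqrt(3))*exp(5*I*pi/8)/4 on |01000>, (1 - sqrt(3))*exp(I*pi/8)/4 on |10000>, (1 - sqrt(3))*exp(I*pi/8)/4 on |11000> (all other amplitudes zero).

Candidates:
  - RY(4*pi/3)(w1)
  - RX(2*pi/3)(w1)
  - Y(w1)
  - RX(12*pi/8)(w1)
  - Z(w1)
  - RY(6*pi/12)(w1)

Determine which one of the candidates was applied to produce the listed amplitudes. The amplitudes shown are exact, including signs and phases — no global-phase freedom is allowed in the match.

It was RY(6*pi/12)(w1) that produced the state shown.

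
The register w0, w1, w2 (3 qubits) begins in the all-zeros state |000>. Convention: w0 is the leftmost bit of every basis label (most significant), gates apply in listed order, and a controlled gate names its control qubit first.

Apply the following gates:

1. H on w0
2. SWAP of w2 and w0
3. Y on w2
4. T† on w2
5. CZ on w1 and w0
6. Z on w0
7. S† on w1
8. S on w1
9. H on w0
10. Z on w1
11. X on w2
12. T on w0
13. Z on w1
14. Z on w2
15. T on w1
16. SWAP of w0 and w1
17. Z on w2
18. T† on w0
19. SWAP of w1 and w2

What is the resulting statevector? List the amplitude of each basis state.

The resulting statevector has amplitude exp(I*pi/4)/2 on |000>, I/2 on |001>, -I/2 on |010>, -exp(3*I*pi/4)/2 on |011>, 0 on |100>, 0 on |101>, 0 on |110>, 0 on |111>.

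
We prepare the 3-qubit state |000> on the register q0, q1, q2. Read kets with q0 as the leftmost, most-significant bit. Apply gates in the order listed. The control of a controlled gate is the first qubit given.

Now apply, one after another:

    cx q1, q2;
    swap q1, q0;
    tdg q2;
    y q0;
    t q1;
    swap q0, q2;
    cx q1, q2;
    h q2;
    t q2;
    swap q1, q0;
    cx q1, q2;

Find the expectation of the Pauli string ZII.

In the final state, ZII has expectation 1.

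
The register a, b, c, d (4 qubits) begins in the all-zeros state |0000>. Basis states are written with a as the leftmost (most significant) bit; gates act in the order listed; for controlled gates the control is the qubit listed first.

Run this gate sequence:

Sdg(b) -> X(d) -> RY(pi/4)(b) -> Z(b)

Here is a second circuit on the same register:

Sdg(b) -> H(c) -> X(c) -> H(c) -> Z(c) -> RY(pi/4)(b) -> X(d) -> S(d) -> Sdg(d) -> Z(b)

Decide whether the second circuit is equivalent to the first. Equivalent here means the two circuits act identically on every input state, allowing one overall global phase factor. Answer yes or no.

Yes — the two circuits implement the same unitary up to a global phase.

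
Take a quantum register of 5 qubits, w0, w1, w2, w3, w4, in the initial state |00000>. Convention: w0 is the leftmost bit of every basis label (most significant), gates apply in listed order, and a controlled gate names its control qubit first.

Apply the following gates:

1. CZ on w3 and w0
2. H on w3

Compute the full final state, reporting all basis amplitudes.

The final amplitudes are sqrt(2)/2 on |00000>, sqrt(2)/2 on |00010>, and 0 on every other basis state.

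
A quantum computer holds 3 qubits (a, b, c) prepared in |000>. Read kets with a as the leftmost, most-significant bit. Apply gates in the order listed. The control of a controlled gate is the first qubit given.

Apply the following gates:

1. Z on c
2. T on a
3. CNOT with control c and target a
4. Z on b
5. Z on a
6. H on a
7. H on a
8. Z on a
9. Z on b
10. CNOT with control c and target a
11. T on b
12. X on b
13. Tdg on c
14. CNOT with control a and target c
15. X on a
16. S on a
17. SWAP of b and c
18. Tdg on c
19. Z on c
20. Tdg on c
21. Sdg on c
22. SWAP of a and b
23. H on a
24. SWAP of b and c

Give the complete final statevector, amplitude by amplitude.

The resulting statevector has amplitude sqrt(2)*I/2 on |011>, sqrt(2)*I/2 on |111>, and 0 on every other basis state. Key observation: gates 3-10 undo each other exactly, leaving only the rest of the circuit to track.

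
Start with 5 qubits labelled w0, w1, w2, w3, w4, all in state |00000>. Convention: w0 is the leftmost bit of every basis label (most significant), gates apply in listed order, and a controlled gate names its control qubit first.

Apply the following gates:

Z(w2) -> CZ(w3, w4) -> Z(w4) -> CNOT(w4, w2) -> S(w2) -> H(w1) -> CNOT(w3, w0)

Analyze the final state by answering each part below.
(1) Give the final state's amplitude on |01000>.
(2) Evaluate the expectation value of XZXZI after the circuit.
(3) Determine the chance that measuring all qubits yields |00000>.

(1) The amplitude on |01000> is sqrt(2)/2.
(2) The expectation value of XZXZI is 0.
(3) The probability of measuring |00000> is 1/2.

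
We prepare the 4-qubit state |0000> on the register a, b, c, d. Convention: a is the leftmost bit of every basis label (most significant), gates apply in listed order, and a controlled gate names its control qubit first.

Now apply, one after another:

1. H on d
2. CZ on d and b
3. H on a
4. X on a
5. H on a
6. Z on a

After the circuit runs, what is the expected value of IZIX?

The observable IZIX averages to 1. Key observation: steps 3-6 multiply out to the identity, so the circuit reduces to the remaining gates.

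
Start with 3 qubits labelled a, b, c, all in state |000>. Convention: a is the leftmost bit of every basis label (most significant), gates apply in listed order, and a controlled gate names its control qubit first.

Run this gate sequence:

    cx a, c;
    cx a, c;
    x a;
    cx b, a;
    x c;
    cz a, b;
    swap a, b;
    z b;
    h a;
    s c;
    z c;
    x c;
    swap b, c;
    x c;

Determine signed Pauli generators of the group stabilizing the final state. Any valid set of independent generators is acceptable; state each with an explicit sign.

The stabilizer group can be generated by +XII, +IZI, +IIZ, among other valid generating sets. Key observation: gates 1-2 undo each other exactly, leaving only the rest of the circuit to track.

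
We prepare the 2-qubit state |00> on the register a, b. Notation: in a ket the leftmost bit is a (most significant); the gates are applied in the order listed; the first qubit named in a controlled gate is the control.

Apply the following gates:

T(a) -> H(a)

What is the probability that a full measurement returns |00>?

The probability of measuring |00> is 1/2.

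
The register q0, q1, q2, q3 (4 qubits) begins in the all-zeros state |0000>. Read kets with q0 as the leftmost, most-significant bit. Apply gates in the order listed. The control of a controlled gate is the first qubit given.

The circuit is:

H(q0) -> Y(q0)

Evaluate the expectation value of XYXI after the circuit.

The expectation value of XYXI is 0.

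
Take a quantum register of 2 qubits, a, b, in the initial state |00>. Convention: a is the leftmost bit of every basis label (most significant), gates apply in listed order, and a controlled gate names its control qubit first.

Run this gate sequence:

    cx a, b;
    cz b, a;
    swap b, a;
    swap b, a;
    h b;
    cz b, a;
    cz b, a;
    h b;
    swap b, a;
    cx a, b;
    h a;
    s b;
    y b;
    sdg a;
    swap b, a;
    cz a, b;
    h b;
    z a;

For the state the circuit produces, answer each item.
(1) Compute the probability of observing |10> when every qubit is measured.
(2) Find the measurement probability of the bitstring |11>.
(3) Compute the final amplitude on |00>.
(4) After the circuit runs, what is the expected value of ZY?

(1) A full measurement returns |10> with probability 1/2. Key observation: steps 4-9 multiply out to the identity, so the circuit reduces to the remaining gates.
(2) A full measurement returns |11> with probability 1/2.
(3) The amplitude on |00> is 0.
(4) In the final state, ZY has expectation 1.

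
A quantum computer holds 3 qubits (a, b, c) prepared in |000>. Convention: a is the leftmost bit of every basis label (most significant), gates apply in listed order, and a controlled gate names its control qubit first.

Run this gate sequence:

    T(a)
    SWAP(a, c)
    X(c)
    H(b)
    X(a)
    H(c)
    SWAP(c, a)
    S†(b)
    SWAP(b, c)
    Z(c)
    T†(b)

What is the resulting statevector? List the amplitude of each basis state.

After the circuit, the state carries amplitude 0 on |000>, 0 on |001>, -exp(3*I*pi/4)/2 on |010>, exp(I*pi/4)/2 on |011>, 0 on |100>, 0 on |101>, exp(3*I*pi/4)/2 on |110>, -exp(I*pi/4)/2 on |111>.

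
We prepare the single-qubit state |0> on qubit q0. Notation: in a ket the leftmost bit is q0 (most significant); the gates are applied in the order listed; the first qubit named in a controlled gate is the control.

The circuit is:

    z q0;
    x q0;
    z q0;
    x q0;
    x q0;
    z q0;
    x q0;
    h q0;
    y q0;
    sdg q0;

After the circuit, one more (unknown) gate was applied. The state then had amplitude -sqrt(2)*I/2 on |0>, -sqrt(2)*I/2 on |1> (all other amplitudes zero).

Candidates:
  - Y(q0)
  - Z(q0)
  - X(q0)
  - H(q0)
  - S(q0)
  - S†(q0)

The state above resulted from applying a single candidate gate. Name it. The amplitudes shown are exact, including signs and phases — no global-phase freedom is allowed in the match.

The unique candidate consistent with the amplitudes is S†(q0). Key observation: steps 2-7 multiply out to the identity, so the circuit reduces to the remaining gates.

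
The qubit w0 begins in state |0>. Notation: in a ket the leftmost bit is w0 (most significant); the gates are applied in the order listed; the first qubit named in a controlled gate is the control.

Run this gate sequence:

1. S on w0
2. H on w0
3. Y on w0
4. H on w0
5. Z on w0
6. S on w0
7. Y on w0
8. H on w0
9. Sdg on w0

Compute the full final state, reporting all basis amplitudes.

The final amplitudes are sqrt(2)*I/2 on |0>, sqrt(2)/2 on |1>.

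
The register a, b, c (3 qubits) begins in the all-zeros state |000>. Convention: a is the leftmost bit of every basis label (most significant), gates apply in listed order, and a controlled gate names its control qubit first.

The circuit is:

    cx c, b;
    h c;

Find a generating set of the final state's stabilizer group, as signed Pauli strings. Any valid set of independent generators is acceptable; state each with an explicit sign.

The final state is stabilized by the group generated by +IIX, +ZII, +IZI; other independent generating sets are equally valid.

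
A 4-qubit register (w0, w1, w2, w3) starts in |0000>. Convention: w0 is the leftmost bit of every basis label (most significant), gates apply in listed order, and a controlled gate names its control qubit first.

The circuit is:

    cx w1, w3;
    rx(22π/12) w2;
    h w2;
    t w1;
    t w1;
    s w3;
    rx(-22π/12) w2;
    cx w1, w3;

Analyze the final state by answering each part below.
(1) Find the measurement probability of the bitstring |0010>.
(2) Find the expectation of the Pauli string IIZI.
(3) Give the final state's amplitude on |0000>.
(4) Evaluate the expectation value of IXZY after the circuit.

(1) Outcome |0010> occurs with probability 5/8.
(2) The observable IIZI averages to -1/4.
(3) |0000> carries amplitude sqrt(6)/4 in the final state.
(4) The expectation value of IXZY is 0.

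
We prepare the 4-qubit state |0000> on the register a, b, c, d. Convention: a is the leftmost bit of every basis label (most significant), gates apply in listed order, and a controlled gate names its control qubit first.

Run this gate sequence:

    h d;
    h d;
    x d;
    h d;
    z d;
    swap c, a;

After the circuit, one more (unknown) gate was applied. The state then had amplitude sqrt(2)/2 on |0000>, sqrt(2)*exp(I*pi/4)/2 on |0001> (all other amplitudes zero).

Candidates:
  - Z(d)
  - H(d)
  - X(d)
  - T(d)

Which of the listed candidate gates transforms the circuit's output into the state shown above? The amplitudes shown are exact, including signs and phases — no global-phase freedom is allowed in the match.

The unique candidate consistent with the amplitudes is T(d). Key observation: gates 2-5 undo each other exactly, leaving only the rest of the circuit to track.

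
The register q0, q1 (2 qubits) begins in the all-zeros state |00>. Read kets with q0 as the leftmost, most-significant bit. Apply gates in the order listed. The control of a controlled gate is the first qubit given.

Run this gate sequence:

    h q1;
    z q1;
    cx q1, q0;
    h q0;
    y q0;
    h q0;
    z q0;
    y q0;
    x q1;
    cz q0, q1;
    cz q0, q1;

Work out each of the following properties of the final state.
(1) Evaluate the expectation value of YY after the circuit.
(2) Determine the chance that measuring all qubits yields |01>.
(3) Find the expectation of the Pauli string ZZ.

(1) The expectation value of YY is 1. Key observation: gates 10-11 undo each other exactly, leaving only the rest of the circuit to track.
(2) The probability of measuring |01> is 1/2.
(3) The observable ZZ averages to -1.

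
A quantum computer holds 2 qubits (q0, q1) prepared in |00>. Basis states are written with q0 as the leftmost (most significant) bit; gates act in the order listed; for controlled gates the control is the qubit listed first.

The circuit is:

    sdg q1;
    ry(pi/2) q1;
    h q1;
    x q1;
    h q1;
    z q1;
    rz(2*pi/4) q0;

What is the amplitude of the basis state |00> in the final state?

The final state's coefficient on |00> equals -sqrt(2)*exp(3*I*pi/4)/2. Key observation: steps 3-6 multiply out to the identity, so the circuit reduces to the remaining gates.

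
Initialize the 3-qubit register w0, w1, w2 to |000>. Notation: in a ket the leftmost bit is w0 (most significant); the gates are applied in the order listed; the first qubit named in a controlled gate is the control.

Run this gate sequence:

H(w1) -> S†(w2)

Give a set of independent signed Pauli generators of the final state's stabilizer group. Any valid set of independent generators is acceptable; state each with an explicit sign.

The final state is stabilized by the group generated by +IXI, +ZII, +IIZ; other independent generating sets are equally valid.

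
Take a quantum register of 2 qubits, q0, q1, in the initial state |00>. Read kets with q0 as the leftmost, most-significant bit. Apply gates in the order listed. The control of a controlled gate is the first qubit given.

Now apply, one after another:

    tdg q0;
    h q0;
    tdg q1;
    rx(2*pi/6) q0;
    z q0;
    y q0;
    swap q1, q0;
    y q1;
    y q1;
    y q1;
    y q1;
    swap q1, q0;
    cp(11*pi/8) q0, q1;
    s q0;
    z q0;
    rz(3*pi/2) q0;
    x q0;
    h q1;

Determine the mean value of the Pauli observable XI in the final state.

The expectation value of XI is -1. Key observation: steps 7-12 multiply out to the identity, so the circuit reduces to the remaining gates.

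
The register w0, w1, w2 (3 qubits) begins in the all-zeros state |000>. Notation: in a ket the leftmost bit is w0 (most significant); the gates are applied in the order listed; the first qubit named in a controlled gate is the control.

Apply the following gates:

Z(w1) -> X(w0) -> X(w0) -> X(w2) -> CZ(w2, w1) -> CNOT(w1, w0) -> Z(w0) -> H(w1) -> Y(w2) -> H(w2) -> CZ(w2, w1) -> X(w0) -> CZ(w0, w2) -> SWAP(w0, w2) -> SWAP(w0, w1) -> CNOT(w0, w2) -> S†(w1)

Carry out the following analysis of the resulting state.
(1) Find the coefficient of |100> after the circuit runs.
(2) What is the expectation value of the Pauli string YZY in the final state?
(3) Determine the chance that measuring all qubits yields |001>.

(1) |100> carries amplitude -I/2 in the final state. Key observation: gates 2-3 undo each other exactly, leaving only the rest of the circuit to track.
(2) The expectation value of YZY is 1.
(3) Outcome |001> occurs with probability 1/4.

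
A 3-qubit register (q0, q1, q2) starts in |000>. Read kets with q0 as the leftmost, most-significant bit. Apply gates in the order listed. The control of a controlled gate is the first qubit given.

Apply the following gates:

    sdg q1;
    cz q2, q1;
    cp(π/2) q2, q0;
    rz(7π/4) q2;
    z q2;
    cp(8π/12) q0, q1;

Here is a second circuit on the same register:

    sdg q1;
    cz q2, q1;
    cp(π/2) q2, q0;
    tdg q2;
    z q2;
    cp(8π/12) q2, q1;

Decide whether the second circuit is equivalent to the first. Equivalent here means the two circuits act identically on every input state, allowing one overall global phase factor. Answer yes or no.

No: there is an input state on which the two circuits produce genuinely different outputs (not merely differing by a phase).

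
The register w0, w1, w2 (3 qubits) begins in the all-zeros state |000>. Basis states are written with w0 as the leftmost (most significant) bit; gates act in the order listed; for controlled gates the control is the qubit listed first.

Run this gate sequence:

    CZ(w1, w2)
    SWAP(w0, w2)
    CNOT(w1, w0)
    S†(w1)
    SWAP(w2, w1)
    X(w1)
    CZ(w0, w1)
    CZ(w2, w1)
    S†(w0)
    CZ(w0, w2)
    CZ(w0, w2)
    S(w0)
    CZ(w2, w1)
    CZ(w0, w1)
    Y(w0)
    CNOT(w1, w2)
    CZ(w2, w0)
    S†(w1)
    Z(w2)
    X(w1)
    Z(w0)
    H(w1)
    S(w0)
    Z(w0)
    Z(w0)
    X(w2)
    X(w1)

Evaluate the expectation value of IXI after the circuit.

In the final state, IXI has expectation 1. Key observation: the block from step 7 through step 14 cancels to the identity and can be dropped.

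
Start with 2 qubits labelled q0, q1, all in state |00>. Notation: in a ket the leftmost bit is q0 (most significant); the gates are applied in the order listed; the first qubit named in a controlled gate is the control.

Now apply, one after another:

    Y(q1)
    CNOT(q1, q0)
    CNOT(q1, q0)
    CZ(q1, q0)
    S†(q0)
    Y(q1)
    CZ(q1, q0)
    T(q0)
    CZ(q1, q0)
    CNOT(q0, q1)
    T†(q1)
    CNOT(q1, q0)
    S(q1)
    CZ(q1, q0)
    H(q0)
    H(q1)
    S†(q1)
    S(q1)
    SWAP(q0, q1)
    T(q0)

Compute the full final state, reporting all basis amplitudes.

The final amplitudes are 1/2 on |00>, 1/2 on |01>, exp(I*pi/4)/2 on |10>, exp(I*pi/4)/2 on |11>.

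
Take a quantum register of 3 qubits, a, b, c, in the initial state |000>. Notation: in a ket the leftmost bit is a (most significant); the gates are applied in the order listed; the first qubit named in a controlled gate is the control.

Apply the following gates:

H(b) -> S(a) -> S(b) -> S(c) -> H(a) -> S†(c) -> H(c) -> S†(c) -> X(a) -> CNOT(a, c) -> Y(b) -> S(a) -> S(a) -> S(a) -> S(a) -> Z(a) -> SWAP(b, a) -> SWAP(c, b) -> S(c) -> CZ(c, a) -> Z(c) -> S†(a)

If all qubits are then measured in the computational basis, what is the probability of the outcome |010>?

Outcome |010> occurs with probability 1/8.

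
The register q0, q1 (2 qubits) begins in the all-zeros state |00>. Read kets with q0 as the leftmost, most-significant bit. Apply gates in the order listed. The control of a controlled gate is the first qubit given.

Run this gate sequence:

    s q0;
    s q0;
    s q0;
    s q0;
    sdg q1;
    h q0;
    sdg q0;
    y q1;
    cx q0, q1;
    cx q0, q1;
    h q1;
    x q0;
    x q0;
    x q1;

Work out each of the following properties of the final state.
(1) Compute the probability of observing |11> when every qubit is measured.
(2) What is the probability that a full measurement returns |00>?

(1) A full measurement returns |11> with probability 1/4. Key observation: steps 1-4 multiply out to the identity, so the circuit reduces to the remaining gates.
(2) A full measurement returns |00> with probability 1/4.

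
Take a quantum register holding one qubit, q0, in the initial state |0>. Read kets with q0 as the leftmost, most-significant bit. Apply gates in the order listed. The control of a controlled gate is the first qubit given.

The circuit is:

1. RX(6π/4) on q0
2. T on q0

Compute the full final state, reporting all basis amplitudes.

The resulting statevector has amplitude -sqrt(2)/2 on |0>, -sqrt(2)*exp(3*I*pi/4)/2 on |1>.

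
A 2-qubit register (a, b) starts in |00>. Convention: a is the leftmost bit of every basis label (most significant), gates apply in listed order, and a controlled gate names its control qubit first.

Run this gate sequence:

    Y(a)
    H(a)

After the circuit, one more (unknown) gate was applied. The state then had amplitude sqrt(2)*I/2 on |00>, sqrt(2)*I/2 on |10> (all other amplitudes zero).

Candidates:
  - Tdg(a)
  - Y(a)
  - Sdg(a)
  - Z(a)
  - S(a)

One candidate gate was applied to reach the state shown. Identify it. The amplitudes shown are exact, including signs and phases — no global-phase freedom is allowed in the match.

The unique candidate consistent with the amplitudes is Z(a).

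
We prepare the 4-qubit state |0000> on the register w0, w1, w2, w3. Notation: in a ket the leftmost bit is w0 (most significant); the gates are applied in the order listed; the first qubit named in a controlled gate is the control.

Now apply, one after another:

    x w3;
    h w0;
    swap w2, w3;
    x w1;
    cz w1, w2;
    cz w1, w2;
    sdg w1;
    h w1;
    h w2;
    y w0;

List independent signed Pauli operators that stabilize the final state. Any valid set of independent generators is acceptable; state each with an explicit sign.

One valid set of independent stabilizer generators is -XIII, -IXII, -IIXI, +IIIZ (any independent generating set of the same group is equally correct).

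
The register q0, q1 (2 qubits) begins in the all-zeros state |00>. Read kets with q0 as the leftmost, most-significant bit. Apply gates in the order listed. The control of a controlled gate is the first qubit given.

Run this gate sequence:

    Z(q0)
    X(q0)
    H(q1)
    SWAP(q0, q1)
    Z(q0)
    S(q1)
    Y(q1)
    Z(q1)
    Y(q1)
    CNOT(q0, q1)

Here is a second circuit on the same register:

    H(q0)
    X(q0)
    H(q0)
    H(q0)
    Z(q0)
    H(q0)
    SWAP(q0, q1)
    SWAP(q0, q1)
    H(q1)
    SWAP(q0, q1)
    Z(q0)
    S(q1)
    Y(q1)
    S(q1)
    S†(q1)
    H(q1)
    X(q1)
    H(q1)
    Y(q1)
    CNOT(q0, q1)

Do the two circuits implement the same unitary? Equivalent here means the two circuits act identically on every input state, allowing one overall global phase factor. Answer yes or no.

Yes, they are equivalent — the unitaries differ by at most a global phase.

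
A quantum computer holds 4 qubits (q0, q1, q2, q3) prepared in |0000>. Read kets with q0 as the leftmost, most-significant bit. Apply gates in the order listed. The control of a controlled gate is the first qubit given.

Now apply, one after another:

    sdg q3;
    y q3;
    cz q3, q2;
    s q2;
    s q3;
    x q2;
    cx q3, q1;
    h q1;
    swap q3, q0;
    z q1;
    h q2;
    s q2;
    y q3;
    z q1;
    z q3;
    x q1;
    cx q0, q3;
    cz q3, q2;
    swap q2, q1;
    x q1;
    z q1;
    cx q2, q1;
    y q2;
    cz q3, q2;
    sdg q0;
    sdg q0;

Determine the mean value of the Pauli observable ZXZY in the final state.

The expectation value of ZXZY is 0.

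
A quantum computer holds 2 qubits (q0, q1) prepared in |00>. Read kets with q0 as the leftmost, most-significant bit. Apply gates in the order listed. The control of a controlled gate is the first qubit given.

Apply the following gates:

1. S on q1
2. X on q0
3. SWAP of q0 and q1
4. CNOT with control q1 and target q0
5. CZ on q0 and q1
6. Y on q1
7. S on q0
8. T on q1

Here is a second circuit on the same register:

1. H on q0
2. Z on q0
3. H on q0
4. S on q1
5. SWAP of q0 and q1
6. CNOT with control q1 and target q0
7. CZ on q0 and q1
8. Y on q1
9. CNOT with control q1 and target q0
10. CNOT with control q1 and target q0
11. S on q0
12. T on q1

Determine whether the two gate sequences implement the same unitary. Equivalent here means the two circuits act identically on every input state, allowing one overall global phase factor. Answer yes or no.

Yes: on every input state the two circuits agree up to one overall phase factor.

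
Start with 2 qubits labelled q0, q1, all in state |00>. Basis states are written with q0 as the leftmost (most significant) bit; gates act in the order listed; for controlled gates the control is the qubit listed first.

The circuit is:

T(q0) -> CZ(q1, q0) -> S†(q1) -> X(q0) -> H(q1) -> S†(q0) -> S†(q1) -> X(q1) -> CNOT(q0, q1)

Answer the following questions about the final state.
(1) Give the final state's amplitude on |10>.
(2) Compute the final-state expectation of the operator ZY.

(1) The amplitude on |10> is -sqrt(2)*I/2.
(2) The expectation value of ZY is 1.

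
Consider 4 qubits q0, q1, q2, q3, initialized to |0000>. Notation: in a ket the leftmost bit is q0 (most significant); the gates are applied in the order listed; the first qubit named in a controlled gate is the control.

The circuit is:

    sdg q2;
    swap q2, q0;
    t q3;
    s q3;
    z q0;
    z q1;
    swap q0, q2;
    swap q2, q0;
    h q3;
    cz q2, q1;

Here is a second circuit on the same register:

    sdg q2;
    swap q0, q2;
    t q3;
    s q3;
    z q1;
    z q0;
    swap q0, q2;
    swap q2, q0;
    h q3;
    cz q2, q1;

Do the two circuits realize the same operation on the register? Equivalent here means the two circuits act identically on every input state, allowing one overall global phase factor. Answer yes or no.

Yes — the two circuits implement the same unitary up to a global phase.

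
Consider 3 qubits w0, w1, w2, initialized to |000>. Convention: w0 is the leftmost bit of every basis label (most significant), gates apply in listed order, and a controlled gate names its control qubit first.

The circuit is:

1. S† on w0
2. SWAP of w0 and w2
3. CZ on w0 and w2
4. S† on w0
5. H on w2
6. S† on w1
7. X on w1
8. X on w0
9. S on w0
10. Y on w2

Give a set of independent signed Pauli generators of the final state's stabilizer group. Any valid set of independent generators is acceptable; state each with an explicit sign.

The stabilizer group can be generated by -IIX, -ZII, -IZI, among other valid generating sets.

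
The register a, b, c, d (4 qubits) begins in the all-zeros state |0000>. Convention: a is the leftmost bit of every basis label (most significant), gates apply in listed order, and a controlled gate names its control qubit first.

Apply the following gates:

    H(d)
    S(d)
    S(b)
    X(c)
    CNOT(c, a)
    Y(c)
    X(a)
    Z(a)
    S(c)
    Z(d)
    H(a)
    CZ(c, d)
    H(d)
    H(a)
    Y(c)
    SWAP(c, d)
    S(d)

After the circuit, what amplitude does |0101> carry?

|0101> carries amplitude 0 in the final state.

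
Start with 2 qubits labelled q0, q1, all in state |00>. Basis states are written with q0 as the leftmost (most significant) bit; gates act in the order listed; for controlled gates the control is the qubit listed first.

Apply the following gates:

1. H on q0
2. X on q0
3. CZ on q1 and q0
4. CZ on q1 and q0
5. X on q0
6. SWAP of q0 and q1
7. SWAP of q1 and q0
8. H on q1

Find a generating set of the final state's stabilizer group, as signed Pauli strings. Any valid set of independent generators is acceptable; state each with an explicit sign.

The stabilizer group can be generated by +XI, +IX, among other valid generating sets. Key observation: steps 2-5 multiply out to the identity, so the circuit reduces to the remaining gates.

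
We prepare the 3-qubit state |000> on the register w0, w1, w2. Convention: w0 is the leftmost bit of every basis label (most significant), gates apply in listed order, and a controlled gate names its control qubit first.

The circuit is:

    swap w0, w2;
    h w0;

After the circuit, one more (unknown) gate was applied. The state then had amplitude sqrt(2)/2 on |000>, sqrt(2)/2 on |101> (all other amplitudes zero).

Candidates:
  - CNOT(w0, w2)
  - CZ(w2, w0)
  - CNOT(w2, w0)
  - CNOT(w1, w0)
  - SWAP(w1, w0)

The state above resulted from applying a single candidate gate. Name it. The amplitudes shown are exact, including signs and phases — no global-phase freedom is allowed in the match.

The unique candidate consistent with the amplitudes is CNOT(w0, w2).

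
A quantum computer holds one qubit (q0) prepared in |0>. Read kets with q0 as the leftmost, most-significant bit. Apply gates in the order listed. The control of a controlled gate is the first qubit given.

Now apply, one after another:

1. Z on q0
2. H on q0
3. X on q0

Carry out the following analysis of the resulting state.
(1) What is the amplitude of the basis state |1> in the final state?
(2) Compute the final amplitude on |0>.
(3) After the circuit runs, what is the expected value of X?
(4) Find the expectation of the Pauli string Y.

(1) The amplitude on |1> is sqrt(2)/2.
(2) |0> carries amplitude sqrt(2)/2 in the final state.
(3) In the final state, X has expectation 1.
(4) The observable Y averages to 0.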